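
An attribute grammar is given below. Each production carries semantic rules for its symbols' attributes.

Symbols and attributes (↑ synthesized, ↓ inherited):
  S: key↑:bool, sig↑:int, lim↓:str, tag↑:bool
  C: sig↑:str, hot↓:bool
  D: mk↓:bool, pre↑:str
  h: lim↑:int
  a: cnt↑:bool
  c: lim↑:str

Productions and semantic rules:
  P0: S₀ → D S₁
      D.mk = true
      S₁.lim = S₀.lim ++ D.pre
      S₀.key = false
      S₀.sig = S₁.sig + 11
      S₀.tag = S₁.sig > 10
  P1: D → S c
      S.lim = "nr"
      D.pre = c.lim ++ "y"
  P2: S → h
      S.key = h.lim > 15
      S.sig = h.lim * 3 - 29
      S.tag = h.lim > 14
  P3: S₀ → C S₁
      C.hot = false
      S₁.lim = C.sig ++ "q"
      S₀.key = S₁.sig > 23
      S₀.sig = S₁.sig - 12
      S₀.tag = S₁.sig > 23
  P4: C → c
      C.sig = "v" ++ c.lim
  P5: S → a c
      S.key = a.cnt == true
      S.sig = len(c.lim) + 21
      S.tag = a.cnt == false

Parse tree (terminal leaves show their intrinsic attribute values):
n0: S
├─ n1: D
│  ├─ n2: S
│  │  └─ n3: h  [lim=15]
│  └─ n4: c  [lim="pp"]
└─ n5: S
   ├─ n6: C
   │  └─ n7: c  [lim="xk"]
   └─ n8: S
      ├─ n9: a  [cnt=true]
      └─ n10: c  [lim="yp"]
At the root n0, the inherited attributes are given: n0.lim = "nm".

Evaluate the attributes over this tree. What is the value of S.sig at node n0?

1. n0.lim = "nm"  [given at root]
2. n1.mk = true  [true]
3. n2.lim = "nr"  ["nr"]
4. n3.lim = 15  [terminal]
5. n2.key = false  [h.lim > 15]
6. n2.sig = 16  [h.lim * 3 - 29]
7. n2.tag = true  [h.lim > 14]
8. n4.lim = "pp"  [terminal]
9. n1.pre = "ppy"  [c.lim ++ "y"]
10. n5.lim = "nmppy"  [S₀.lim ++ D.pre]
11. n6.hot = false  [false]
12. n7.lim = "xk"  [terminal]
13. n6.sig = "vxk"  ["v" ++ c.lim]
14. n8.lim = "vxkq"  [C.sig ++ "q"]
15. n9.cnt = true  [terminal]
16. n10.lim = "yp"  [terminal]
17. n8.key = true  [a.cnt == true]
18. n8.sig = 23  [len(c.lim) + 21]
19. n8.tag = false  [a.cnt == false]
20. n5.key = false  [S₁.sig > 23]
21. n5.sig = 11  [S₁.sig - 12]
22. n5.tag = false  [S₁.sig > 23]
23. n0.key = false  [false]
24. n0.sig = 22  [S₁.sig + 11]
25. n0.tag = true  [S₁.sig > 10]

22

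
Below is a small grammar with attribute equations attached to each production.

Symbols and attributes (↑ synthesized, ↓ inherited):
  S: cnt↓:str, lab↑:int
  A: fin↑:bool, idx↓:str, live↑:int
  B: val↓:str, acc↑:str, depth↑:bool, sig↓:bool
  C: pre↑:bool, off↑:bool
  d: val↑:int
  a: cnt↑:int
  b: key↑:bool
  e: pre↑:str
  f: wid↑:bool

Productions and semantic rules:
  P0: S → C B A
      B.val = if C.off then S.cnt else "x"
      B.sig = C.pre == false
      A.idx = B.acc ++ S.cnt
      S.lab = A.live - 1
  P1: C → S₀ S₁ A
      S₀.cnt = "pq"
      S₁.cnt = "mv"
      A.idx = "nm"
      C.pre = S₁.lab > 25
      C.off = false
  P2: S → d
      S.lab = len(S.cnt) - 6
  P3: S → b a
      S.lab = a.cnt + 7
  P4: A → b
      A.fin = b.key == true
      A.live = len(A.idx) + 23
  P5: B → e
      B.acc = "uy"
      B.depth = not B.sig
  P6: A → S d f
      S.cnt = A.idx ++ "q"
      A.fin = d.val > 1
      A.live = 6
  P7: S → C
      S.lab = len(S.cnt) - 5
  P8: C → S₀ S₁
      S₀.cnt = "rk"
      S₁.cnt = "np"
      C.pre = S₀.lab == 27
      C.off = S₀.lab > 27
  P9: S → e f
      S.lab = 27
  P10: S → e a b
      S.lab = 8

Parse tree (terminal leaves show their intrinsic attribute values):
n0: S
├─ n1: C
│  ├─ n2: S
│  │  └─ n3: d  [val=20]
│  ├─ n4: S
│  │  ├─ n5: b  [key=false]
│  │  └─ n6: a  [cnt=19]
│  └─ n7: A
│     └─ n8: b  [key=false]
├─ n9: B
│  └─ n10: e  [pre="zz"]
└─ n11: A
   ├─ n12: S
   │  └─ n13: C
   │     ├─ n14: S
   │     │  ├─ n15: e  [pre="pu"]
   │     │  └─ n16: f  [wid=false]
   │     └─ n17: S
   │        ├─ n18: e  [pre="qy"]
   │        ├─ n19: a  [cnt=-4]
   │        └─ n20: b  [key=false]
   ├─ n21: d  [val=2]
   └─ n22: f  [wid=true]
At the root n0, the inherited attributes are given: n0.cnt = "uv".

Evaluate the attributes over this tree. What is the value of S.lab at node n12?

0

1. n0.cnt = "uv"  [given at root]
2. n2.cnt = "pq"  ["pq"]
3. n3.val = 20  [terminal]
4. n2.lab = -4  [len(S.cnt) - 6]
5. n4.cnt = "mv"  ["mv"]
6. n5.key = false  [terminal]
7. n6.cnt = 19  [terminal]
8. n4.lab = 26  [a.cnt + 7]
9. n7.idx = "nm"  ["nm"]
10. n8.key = false  [terminal]
11. n7.fin = false  [b.key == true]
12. n7.live = 25  [len(A.idx) + 23]
13. n1.pre = true  [S₁.lab > 25]
14. n1.off = false  [false]
15. n9.val = "x"  [if C.off then S.cnt else "x"]
16. n9.sig = false  [C.pre == false]
17. n10.pre = "zz"  [terminal]
18. n9.acc = "uy"  ["uy"]
19. n9.depth = true  [not B.sig]
20. n11.idx = "uyuv"  [B.acc ++ S.cnt]
21. n12.cnt = "uyuvq"  [A.idx ++ "q"]
22. n14.cnt = "rk"  ["rk"]
23. n15.pre = "pu"  [terminal]
24. n16.wid = false  [terminal]
25. n14.lab = 27  [27]
26. n17.cnt = "np"  ["np"]
27. n18.pre = "qy"  [terminal]
28. n19.cnt = -4  [terminal]
29. n20.key = false  [terminal]
30. n17.lab = 8  [8]
31. n13.pre = true  [S₀.lab == 27]
32. n13.off = false  [S₀.lab > 27]
33. n12.lab = 0  [len(S.cnt) - 5]
34. n21.val = 2  [terminal]
35. n22.wid = true  [terminal]
36. n11.fin = true  [d.val > 1]
37. n11.live = 6  [6]
38. n0.lab = 5  [A.live - 1]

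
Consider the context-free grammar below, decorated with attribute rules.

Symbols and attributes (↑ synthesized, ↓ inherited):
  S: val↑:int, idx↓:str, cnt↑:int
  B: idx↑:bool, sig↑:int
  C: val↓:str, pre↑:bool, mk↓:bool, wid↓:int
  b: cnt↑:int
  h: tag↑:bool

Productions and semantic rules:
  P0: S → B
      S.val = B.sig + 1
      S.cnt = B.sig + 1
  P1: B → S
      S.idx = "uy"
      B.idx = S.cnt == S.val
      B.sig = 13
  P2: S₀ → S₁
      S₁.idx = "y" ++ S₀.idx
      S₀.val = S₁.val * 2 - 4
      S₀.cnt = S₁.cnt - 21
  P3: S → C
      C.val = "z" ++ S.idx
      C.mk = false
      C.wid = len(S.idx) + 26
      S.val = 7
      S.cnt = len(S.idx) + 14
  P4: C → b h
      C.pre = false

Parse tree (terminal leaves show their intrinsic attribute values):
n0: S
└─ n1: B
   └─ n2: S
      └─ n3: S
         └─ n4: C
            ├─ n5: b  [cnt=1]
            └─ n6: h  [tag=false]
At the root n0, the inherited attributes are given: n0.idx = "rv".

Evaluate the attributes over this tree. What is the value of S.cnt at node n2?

1. n0.idx = "rv"  [given at root]
2. n2.idx = "uy"  ["uy"]
3. n3.idx = "yuy"  ["y" ++ S₀.idx]
4. n4.val = "zyuy"  ["z" ++ S.idx]
5. n4.mk = false  [false]
6. n4.wid = 29  [len(S.idx) + 26]
7. n5.cnt = 1  [terminal]
8. n6.tag = false  [terminal]
9. n4.pre = false  [false]
10. n3.val = 7  [7]
11. n3.cnt = 17  [len(S.idx) + 14]
12. n2.val = 10  [S₁.val * 2 - 4]
13. n2.cnt = -4  [S₁.cnt - 21]
14. n1.idx = false  [S.cnt == S.val]
15. n1.sig = 13  [13]
16. n0.val = 14  [B.sig + 1]
17. n0.cnt = 14  [B.sig + 1]

-4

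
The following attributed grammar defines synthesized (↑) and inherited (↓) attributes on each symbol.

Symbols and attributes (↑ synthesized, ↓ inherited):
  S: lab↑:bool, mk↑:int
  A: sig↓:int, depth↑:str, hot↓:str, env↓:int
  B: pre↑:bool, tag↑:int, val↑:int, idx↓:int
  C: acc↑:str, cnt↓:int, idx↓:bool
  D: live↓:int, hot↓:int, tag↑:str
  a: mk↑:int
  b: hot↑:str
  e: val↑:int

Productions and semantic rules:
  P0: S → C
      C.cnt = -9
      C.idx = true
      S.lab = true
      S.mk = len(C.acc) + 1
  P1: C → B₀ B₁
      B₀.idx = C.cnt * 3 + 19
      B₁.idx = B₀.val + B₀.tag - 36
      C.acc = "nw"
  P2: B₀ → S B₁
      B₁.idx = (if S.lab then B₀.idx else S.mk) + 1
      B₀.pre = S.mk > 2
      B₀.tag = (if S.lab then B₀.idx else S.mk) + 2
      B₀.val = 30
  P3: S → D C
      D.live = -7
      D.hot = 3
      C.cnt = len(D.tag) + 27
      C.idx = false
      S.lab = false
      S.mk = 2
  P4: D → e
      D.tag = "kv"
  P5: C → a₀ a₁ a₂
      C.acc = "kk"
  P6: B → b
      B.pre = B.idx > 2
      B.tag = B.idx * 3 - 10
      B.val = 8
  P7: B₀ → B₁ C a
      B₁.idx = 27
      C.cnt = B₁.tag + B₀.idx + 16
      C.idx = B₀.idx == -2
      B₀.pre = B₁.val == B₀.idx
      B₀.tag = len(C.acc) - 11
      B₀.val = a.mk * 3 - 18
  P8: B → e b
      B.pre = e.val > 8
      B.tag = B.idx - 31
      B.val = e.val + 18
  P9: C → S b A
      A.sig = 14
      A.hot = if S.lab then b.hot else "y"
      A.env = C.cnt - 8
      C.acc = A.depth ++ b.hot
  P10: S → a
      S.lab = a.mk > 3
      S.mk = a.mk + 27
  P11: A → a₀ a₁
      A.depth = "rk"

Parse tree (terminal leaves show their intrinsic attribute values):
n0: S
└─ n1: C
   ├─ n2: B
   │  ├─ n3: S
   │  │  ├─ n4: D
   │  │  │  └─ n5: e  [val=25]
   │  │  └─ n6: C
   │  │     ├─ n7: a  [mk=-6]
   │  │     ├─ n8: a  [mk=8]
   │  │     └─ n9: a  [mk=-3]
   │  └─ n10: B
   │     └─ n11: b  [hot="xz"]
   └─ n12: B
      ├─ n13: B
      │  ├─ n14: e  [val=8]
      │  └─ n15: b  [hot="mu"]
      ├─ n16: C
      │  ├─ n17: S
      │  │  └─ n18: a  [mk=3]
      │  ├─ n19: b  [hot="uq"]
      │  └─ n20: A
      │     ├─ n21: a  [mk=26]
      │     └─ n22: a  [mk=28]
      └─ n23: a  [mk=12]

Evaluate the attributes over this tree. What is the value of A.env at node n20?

2

1. n1.cnt = -9  [-9]
2. n1.idx = true  [true]
3. n2.idx = -8  [C.cnt * 3 + 19]
4. n4.live = -7  [-7]
5. n4.hot = 3  [3]
6. n5.val = 25  [terminal]
7. n4.tag = "kv"  ["kv"]
8. n6.cnt = 29  [len(D.tag) + 27]
9. n6.idx = false  [false]
10. n7.mk = -6  [terminal]
11. n8.mk = 8  [terminal]
12. n9.mk = -3  [terminal]
13. n6.acc = "kk"  ["kk"]
14. n3.lab = false  [false]
15. n3.mk = 2  [2]
16. n10.idx = 3  [(if S.lab then B₀.idx else S.mk) + 1]
17. n11.hot = "xz"  [terminal]
18. n10.pre = true  [B.idx > 2]
19. n10.tag = -1  [B.idx * 3 - 10]
20. n10.val = 8  [8]
21. n2.pre = false  [S.mk > 2]
22. n2.tag = 4  [(if S.lab then B₀.idx else S.mk) + 2]
23. n2.val = 30  [30]
24. n12.idx = -2  [B₀.val + B₀.tag - 36]
25. n13.idx = 27  [27]
26. n14.val = 8  [terminal]
27. n15.hot = "mu"  [terminal]
28. n13.pre = false  [e.val > 8]
29. n13.tag = -4  [B.idx - 31]
30. n13.val = 26  [e.val + 18]
31. n16.cnt = 10  [B₁.tag + B₀.idx + 16]
32. n16.idx = true  [B₀.idx == -2]
33. n18.mk = 3  [terminal]
34. n17.lab = false  [a.mk > 3]
35. n17.mk = 30  [a.mk + 27]
36. n19.hot = "uq"  [terminal]
37. n20.sig = 14  [14]
38. n20.hot = "y"  [if S.lab then b.hot else "y"]
39. n20.env = 2  [C.cnt - 8]
40. n21.mk = 26  [terminal]
41. n22.mk = 28  [terminal]
42. n20.depth = "rk"  ["rk"]
43. n16.acc = "rkuq"  [A.depth ++ b.hot]
44. n23.mk = 12  [terminal]
45. n12.pre = false  [B₁.val == B₀.idx]
46. n12.tag = -7  [len(C.acc) - 11]
47. n12.val = 18  [a.mk * 3 - 18]
48. n1.acc = "nw"  ["nw"]
49. n0.lab = true  [true]
50. n0.mk = 3  [len(C.acc) + 1]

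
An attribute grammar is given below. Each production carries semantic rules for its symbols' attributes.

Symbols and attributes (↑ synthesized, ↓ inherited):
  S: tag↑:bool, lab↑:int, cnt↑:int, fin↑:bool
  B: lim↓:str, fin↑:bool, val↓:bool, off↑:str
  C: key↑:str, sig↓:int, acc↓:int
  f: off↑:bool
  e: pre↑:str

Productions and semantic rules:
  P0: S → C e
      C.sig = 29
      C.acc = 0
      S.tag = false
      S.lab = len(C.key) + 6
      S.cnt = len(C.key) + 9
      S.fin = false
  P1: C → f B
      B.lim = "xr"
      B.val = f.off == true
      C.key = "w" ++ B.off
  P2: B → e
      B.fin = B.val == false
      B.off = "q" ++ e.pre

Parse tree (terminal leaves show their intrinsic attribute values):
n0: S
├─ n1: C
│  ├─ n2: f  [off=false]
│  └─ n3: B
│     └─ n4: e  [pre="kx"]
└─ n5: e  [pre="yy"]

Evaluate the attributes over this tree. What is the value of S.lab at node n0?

10

1. n1.sig = 29  [29]
2. n1.acc = 0  [0]
3. n2.off = false  [terminal]
4. n3.lim = "xr"  ["xr"]
5. n3.val = false  [f.off == true]
6. n4.pre = "kx"  [terminal]
7. n3.fin = true  [B.val == false]
8. n3.off = "qkx"  ["q" ++ e.pre]
9. n1.key = "wqkx"  ["w" ++ B.off]
10. n5.pre = "yy"  [terminal]
11. n0.tag = false  [false]
12. n0.lab = 10  [len(C.key) + 6]
13. n0.cnt = 13  [len(C.key) + 9]
14. n0.fin = false  [false]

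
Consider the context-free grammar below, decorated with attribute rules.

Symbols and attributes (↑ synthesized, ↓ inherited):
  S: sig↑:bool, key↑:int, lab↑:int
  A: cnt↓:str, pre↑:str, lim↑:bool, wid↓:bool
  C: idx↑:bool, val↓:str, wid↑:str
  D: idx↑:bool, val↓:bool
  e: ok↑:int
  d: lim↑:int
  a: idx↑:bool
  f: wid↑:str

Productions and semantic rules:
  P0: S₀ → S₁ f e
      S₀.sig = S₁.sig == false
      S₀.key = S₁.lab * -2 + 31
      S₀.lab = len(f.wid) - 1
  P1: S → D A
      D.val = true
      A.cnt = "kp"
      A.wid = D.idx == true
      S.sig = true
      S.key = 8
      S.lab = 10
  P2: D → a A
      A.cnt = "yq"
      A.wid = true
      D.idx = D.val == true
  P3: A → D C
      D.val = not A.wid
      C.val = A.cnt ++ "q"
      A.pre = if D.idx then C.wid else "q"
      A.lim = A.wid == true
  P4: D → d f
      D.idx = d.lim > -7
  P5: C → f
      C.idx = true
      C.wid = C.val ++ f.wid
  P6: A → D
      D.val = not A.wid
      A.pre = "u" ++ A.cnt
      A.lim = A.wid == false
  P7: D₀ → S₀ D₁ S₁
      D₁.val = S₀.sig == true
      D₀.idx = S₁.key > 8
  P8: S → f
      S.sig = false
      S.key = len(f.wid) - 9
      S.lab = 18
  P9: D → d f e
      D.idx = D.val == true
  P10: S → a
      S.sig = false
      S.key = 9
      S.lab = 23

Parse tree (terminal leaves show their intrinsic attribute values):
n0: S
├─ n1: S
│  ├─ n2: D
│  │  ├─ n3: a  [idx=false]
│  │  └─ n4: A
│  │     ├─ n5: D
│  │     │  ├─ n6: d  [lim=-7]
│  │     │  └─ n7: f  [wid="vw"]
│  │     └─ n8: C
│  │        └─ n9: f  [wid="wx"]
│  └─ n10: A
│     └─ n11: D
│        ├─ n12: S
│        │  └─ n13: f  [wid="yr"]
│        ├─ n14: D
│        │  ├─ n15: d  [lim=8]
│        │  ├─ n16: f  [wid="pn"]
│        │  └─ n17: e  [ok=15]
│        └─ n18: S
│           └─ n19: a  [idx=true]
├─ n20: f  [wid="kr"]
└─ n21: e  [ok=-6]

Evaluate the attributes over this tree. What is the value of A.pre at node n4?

"q"

1. n2.val = true  [true]
2. n3.idx = false  [terminal]
3. n4.cnt = "yq"  ["yq"]
4. n4.wid = true  [true]
5. n5.val = false  [not A.wid]
6. n6.lim = -7  [terminal]
7. n7.wid = "vw"  [terminal]
8. n5.idx = false  [d.lim > -7]
9. n8.val = "yqq"  [A.cnt ++ "q"]
10. n9.wid = "wx"  [terminal]
11. n8.idx = true  [true]
12. n8.wid = "yqqwx"  [C.val ++ f.wid]
13. n4.pre = "q"  [if D.idx then C.wid else "q"]
14. n4.lim = true  [A.wid == true]
15. n2.idx = true  [D.val == true]
16. n10.cnt = "kp"  ["kp"]
17. n10.wid = true  [D.idx == true]
18. n11.val = false  [not A.wid]
19. n13.wid = "yr"  [terminal]
20. n12.sig = false  [false]
21. n12.key = -7  [len(f.wid) - 9]
22. n12.lab = 18  [18]
23. n14.val = false  [S₀.sig == true]
24. n15.lim = 8  [terminal]
25. n16.wid = "pn"  [terminal]
26. n17.ok = 15  [terminal]
27. n14.idx = false  [D.val == true]
28. n19.idx = true  [terminal]
29. n18.sig = false  [false]
30. n18.key = 9  [9]
31. n18.lab = 23  [23]
32. n11.idx = true  [S₁.key > 8]
33. n10.pre = "ukp"  ["u" ++ A.cnt]
34. n10.lim = false  [A.wid == false]
35. n1.sig = true  [true]
36. n1.key = 8  [8]
37. n1.lab = 10  [10]
38. n20.wid = "kr"  [terminal]
39. n21.ok = -6  [terminal]
40. n0.sig = false  [S₁.sig == false]
41. n0.key = 11  [S₁.lab * -2 + 31]
42. n0.lab = 1  [len(f.wid) - 1]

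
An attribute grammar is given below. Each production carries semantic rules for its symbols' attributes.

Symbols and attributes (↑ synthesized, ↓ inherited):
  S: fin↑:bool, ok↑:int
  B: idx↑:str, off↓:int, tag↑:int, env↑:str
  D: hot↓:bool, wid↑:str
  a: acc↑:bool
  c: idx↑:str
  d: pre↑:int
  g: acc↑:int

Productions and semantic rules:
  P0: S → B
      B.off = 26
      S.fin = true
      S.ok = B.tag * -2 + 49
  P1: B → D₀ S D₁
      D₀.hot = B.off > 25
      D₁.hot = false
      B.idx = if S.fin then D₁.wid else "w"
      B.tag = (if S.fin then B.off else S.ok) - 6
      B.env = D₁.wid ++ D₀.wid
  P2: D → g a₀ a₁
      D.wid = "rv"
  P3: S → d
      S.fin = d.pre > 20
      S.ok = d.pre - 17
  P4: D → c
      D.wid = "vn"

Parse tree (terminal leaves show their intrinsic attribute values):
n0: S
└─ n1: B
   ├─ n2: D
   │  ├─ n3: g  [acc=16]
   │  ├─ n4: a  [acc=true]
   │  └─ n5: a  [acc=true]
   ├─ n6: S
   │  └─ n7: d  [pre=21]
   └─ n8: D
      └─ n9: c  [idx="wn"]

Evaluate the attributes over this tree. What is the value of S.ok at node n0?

1. n1.off = 26  [26]
2. n2.hot = true  [B.off > 25]
3. n3.acc = 16  [terminal]
4. n4.acc = true  [terminal]
5. n5.acc = true  [terminal]
6. n2.wid = "rv"  ["rv"]
7. n7.pre = 21  [terminal]
8. n6.fin = true  [d.pre > 20]
9. n6.ok = 4  [d.pre - 17]
10. n8.hot = false  [false]
11. n9.idx = "wn"  [terminal]
12. n8.wid = "vn"  ["vn"]
13. n1.idx = "vn"  [if S.fin then D₁.wid else "w"]
14. n1.tag = 20  [(if S.fin then B.off else S.ok) - 6]
15. n1.env = "vnrv"  [D₁.wid ++ D₀.wid]
16. n0.fin = true  [true]
17. n0.ok = 9  [B.tag * -2 + 49]

9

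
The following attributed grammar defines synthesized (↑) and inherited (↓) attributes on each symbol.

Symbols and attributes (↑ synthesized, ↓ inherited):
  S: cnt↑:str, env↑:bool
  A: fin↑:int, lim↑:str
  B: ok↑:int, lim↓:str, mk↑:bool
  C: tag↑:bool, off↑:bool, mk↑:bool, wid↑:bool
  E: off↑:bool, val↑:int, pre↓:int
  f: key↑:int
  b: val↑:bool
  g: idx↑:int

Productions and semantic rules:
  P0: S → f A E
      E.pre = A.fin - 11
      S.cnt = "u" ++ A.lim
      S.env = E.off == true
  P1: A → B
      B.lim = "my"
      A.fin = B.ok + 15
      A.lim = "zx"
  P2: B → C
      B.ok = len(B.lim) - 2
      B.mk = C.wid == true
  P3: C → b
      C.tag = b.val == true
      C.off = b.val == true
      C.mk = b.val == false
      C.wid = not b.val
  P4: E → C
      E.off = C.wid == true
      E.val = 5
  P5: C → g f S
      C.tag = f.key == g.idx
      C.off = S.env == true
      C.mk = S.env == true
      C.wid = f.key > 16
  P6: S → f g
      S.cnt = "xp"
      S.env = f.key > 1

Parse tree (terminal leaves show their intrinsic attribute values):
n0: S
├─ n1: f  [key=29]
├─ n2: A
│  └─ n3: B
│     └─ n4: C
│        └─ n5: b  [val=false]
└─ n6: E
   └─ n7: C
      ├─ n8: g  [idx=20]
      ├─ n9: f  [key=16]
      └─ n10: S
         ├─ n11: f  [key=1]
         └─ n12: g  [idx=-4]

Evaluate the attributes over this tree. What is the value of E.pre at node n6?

1. n1.key = 29  [terminal]
2. n3.lim = "my"  ["my"]
3. n5.val = false  [terminal]
4. n4.tag = false  [b.val == true]
5. n4.off = false  [b.val == true]
6. n4.mk = true  [b.val == false]
7. n4.wid = true  [not b.val]
8. n3.ok = 0  [len(B.lim) - 2]
9. n3.mk = true  [C.wid == true]
10. n2.fin = 15  [B.ok + 15]
11. n2.lim = "zx"  ["zx"]
12. n6.pre = 4  [A.fin - 11]
13. n8.idx = 20  [terminal]
14. n9.key = 16  [terminal]
15. n11.key = 1  [terminal]
16. n12.idx = -4  [terminal]
17. n10.cnt = "xp"  ["xp"]
18. n10.env = false  [f.key > 1]
19. n7.tag = false  [f.key == g.idx]
20. n7.off = false  [S.env == true]
21. n7.mk = false  [S.env == true]
22. n7.wid = false  [f.key > 16]
23. n6.off = false  [C.wid == true]
24. n6.val = 5  [5]
25. n0.cnt = "uzx"  ["u" ++ A.lim]
26. n0.env = false  [E.off == true]

4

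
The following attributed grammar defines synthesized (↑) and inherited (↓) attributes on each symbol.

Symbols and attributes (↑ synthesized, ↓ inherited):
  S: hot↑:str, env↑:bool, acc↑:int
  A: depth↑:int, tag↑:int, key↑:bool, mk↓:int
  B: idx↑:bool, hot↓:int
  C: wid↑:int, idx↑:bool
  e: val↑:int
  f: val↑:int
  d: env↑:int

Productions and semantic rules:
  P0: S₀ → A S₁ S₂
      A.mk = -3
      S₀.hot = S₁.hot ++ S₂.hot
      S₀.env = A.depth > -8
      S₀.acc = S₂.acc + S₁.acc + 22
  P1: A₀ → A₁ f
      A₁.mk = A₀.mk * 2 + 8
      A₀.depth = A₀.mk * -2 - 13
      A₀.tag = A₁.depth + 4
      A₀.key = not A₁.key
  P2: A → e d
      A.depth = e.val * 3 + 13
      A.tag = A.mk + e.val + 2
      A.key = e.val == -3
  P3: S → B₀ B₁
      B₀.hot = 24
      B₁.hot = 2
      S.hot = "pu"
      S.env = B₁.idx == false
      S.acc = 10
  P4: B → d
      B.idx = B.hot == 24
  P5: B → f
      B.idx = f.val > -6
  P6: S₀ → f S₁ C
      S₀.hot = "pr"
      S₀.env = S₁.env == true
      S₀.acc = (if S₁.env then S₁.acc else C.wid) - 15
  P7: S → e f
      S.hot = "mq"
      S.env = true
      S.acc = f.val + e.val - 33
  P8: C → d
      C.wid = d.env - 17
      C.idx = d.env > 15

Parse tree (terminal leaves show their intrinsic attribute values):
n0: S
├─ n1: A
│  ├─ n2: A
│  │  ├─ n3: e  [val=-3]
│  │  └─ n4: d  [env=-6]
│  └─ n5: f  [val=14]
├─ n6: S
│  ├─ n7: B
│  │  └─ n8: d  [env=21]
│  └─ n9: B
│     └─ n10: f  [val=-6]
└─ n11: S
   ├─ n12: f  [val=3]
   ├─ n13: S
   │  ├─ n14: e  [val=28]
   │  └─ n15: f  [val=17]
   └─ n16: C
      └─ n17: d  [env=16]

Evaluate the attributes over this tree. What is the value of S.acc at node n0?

1. n1.mk = -3  [-3]
2. n2.mk = 2  [A₀.mk * 2 + 8]
3. n3.val = -3  [terminal]
4. n4.env = -6  [terminal]
5. n2.depth = 4  [e.val * 3 + 13]
6. n2.tag = 1  [A.mk + e.val + 2]
7. n2.key = true  [e.val == -3]
8. n5.val = 14  [terminal]
9. n1.depth = -7  [A₀.mk * -2 - 13]
10. n1.tag = 8  [A₁.depth + 4]
11. n1.key = false  [not A₁.key]
12. n7.hot = 24  [24]
13. n8.env = 21  [terminal]
14. n7.idx = true  [B.hot == 24]
15. n9.hot = 2  [2]
16. n10.val = -6  [terminal]
17. n9.idx = false  [f.val > -6]
18. n6.hot = "pu"  ["pu"]
19. n6.env = true  [B₁.idx == false]
20. n6.acc = 10  [10]
21. n12.val = 3  [terminal]
22. n14.val = 28  [terminal]
23. n15.val = 17  [terminal]
24. n13.hot = "mq"  ["mq"]
25. n13.env = true  [true]
26. n13.acc = 12  [f.val + e.val - 33]
27. n17.env = 16  [terminal]
28. n16.wid = -1  [d.env - 17]
29. n16.idx = true  [d.env > 15]
30. n11.hot = "pr"  ["pr"]
31. n11.env = true  [S₁.env == true]
32. n11.acc = -3  [(if S₁.env then S₁.acc else C.wid) - 15]
33. n0.hot = "pupr"  [S₁.hot ++ S₂.hot]
34. n0.env = true  [A.depth > -8]
35. n0.acc = 29  [S₂.acc + S₁.acc + 22]

29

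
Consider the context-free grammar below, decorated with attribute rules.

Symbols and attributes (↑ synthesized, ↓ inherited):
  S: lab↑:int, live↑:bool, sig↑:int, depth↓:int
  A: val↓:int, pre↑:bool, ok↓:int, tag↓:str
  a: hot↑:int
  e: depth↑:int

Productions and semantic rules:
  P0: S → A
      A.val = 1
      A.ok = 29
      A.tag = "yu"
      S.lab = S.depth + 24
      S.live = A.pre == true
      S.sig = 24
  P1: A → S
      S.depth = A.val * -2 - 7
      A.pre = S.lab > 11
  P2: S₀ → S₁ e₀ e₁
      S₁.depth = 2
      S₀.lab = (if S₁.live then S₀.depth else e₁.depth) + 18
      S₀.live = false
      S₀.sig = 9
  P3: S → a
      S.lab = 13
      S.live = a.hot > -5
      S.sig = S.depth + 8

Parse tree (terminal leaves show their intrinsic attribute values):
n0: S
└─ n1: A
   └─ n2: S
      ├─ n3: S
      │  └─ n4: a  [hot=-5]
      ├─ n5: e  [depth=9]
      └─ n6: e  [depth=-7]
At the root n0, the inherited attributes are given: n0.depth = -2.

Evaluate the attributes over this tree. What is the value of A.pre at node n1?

1. n0.depth = -2  [given at root]
2. n1.val = 1  [1]
3. n1.ok = 29  [29]
4. n1.tag = "yu"  ["yu"]
5. n2.depth = -9  [A.val * -2 - 7]
6. n3.depth = 2  [2]
7. n4.hot = -5  [terminal]
8. n3.lab = 13  [13]
9. n3.live = false  [a.hot > -5]
10. n3.sig = 10  [S.depth + 8]
11. n5.depth = 9  [terminal]
12. n6.depth = -7  [terminal]
13. n2.lab = 11  [(if S₁.live then S₀.depth else e₁.depth) + 18]
14. n2.live = false  [false]
15. n2.sig = 9  [9]
16. n1.pre = false  [S.lab > 11]
17. n0.lab = 22  [S.depth + 24]
18. n0.live = false  [A.pre == true]
19. n0.sig = 24  [24]

false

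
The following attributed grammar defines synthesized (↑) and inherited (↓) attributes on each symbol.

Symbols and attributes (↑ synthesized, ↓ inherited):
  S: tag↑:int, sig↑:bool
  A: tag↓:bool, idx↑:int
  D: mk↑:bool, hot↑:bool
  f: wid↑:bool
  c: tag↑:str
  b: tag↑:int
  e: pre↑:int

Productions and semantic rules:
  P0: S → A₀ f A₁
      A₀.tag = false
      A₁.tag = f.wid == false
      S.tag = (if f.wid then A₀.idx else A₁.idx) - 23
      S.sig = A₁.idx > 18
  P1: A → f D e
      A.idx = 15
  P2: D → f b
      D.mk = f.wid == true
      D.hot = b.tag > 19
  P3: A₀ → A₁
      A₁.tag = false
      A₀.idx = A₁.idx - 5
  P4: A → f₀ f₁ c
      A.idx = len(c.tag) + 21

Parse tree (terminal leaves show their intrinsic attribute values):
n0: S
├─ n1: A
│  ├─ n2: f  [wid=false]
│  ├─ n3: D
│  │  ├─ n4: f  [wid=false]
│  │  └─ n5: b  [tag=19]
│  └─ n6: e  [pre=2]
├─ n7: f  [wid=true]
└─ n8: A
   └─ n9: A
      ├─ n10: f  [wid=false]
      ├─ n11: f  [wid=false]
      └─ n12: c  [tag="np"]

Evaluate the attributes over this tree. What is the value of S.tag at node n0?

-8

1. n1.tag = false  [false]
2. n2.wid = false  [terminal]
3. n4.wid = false  [terminal]
4. n5.tag = 19  [terminal]
5. n3.mk = false  [f.wid == true]
6. n3.hot = false  [b.tag > 19]
7. n6.pre = 2  [terminal]
8. n1.idx = 15  [15]
9. n7.wid = true  [terminal]
10. n8.tag = false  [f.wid == false]
11. n9.tag = false  [false]
12. n10.wid = false  [terminal]
13. n11.wid = false  [terminal]
14. n12.tag = "np"  [terminal]
15. n9.idx = 23  [len(c.tag) + 21]
16. n8.idx = 18  [A₁.idx - 5]
17. n0.tag = -8  [(if f.wid then A₀.idx else A₁.idx) - 23]
18. n0.sig = false  [A₁.idx > 18]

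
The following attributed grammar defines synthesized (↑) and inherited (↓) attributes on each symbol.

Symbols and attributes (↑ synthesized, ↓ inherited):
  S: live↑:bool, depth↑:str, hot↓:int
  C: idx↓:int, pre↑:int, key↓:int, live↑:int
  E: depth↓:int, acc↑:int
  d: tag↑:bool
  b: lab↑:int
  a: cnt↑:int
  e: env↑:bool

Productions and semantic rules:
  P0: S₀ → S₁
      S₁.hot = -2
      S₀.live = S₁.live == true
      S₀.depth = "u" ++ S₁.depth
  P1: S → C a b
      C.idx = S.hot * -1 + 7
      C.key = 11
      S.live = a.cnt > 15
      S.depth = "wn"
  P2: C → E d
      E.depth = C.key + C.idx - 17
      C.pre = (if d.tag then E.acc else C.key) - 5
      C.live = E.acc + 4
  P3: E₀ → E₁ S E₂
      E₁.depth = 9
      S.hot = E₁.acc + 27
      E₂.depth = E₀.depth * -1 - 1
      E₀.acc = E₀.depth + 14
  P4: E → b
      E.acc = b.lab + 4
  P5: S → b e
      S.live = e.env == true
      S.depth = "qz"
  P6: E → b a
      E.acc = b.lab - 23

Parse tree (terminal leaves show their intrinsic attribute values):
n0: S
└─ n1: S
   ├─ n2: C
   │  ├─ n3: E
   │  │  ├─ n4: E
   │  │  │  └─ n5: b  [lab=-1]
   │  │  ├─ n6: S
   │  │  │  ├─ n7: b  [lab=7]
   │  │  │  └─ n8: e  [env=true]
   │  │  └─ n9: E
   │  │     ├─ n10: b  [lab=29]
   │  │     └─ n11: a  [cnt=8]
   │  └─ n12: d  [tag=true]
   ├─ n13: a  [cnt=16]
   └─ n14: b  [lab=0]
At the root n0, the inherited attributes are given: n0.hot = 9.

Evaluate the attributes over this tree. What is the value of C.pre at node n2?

1. n0.hot = 9  [given at root]
2. n1.hot = -2  [-2]
3. n2.idx = 9  [S.hot * -1 + 7]
4. n2.key = 11  [11]
5. n3.depth = 3  [C.key + C.idx - 17]
6. n4.depth = 9  [9]
7. n5.lab = -1  [terminal]
8. n4.acc = 3  [b.lab + 4]
9. n6.hot = 30  [E₁.acc + 27]
10. n7.lab = 7  [terminal]
11. n8.env = true  [terminal]
12. n6.live = true  [e.env == true]
13. n6.depth = "qz"  ["qz"]
14. n9.depth = -4  [E₀.depth * -1 - 1]
15. n10.lab = 29  [terminal]
16. n11.cnt = 8  [terminal]
17. n9.acc = 6  [b.lab - 23]
18. n3.acc = 17  [E₀.depth + 14]
19. n12.tag = true  [terminal]
20. n2.pre = 12  [(if d.tag then E.acc else C.key) - 5]
21. n2.live = 21  [E.acc + 4]
22. n13.cnt = 16  [terminal]
23. n14.lab = 0  [terminal]
24. n1.live = true  [a.cnt > 15]
25. n1.depth = "wn"  ["wn"]
26. n0.live = true  [S₁.live == true]
27. n0.depth = "uwn"  ["u" ++ S₁.depth]

12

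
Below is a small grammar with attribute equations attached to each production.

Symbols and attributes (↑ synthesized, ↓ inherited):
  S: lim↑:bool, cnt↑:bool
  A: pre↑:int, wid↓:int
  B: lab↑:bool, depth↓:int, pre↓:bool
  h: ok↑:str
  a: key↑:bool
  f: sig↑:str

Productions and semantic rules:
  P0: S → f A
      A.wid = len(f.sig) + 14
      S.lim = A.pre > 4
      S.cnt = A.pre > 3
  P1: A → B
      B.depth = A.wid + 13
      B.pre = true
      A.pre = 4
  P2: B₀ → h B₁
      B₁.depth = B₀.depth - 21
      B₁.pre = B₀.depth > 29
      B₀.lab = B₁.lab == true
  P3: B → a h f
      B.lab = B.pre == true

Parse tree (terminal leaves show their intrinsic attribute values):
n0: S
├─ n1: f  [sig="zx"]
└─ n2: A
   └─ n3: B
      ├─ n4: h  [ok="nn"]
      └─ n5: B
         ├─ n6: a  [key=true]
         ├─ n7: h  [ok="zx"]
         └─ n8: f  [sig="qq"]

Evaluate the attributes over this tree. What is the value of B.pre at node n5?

false

1. n1.sig = "zx"  [terminal]
2. n2.wid = 16  [len(f.sig) + 14]
3. n3.depth = 29  [A.wid + 13]
4. n3.pre = true  [true]
5. n4.ok = "nn"  [terminal]
6. n5.depth = 8  [B₀.depth - 21]
7. n5.pre = false  [B₀.depth > 29]
8. n6.key = true  [terminal]
9. n7.ok = "zx"  [terminal]
10. n8.sig = "qq"  [terminal]
11. n5.lab = false  [B.pre == true]
12. n3.lab = false  [B₁.lab == true]
13. n2.pre = 4  [4]
14. n0.lim = false  [A.pre > 4]
15. n0.cnt = true  [A.pre > 3]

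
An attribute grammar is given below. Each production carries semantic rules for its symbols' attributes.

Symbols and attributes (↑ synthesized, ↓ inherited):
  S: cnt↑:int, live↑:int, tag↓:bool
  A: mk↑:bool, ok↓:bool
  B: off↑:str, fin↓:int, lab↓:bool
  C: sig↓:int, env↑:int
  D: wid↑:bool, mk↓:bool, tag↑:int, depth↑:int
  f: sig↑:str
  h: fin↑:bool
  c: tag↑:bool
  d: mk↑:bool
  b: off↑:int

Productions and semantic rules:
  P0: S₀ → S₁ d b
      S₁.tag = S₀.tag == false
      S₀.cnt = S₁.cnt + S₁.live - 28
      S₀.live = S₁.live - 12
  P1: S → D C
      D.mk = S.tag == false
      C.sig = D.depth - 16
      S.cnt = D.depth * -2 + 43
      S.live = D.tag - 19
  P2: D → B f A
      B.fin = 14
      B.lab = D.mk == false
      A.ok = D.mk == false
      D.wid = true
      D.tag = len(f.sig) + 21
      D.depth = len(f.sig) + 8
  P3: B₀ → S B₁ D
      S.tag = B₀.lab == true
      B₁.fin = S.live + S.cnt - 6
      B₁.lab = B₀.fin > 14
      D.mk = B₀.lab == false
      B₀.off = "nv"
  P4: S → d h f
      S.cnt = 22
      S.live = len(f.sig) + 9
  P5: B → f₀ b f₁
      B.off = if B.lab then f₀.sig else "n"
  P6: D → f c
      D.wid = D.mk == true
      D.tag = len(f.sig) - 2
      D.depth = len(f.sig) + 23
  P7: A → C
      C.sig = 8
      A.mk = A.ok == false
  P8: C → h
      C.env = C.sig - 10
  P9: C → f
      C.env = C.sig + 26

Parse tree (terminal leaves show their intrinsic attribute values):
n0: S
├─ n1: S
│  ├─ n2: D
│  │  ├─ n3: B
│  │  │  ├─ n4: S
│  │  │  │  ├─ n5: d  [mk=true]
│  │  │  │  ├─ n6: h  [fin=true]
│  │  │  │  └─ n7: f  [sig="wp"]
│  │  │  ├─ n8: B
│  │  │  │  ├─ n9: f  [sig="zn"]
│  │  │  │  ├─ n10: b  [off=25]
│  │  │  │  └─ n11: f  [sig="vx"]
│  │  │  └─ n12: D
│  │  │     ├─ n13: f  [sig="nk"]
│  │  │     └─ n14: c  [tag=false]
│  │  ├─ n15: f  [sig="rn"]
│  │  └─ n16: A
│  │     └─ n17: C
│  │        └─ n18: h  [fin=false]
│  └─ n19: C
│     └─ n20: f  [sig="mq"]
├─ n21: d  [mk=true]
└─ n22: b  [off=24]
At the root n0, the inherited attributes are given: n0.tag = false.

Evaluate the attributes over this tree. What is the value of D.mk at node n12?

1. n0.tag = false  [given at root]
2. n1.tag = true  [S₀.tag == false]
3. n2.mk = false  [S.tag == false]
4. n3.fin = 14  [14]
5. n3.lab = true  [D.mk == false]
6. n4.tag = true  [B₀.lab == true]
7. n5.mk = true  [terminal]
8. n6.fin = true  [terminal]
9. n7.sig = "wp"  [terminal]
10. n4.cnt = 22  [22]
11. n4.live = 11  [len(f.sig) + 9]
12. n8.fin = 27  [S.live + S.cnt - 6]
13. n8.lab = false  [B₀.fin > 14]
14. n9.sig = "zn"  [terminal]
15. n10.off = 25  [terminal]
16. n11.sig = "vx"  [terminal]
17. n8.off = "n"  [if B.lab then f₀.sig else "n"]
18. n12.mk = false  [B₀.lab == false]
19. n13.sig = "nk"  [terminal]
20. n14.tag = false  [terminal]
21. n12.wid = false  [D.mk == true]
22. n12.tag = 0  [len(f.sig) - 2]
23. n12.depth = 25  [len(f.sig) + 23]
24. n3.off = "nv"  ["nv"]
25. n15.sig = "rn"  [terminal]
26. n16.ok = true  [D.mk == false]
27. n17.sig = 8  [8]
28. n18.fin = false  [terminal]
29. n17.env = -2  [C.sig - 10]
30. n16.mk = false  [A.ok == false]
31. n2.wid = true  [true]
32. n2.tag = 23  [len(f.sig) + 21]
33. n2.depth = 10  [len(f.sig) + 8]
34. n19.sig = -6  [D.depth - 16]
35. n20.sig = "mq"  [terminal]
36. n19.env = 20  [C.sig + 26]
37. n1.cnt = 23  [D.depth * -2 + 43]
38. n1.live = 4  [D.tag - 19]
39. n21.mk = true  [terminal]
40. n22.off = 24  [terminal]
41. n0.cnt = -1  [S₁.cnt + S₁.live - 28]
42. n0.live = -8  [S₁.live - 12]

false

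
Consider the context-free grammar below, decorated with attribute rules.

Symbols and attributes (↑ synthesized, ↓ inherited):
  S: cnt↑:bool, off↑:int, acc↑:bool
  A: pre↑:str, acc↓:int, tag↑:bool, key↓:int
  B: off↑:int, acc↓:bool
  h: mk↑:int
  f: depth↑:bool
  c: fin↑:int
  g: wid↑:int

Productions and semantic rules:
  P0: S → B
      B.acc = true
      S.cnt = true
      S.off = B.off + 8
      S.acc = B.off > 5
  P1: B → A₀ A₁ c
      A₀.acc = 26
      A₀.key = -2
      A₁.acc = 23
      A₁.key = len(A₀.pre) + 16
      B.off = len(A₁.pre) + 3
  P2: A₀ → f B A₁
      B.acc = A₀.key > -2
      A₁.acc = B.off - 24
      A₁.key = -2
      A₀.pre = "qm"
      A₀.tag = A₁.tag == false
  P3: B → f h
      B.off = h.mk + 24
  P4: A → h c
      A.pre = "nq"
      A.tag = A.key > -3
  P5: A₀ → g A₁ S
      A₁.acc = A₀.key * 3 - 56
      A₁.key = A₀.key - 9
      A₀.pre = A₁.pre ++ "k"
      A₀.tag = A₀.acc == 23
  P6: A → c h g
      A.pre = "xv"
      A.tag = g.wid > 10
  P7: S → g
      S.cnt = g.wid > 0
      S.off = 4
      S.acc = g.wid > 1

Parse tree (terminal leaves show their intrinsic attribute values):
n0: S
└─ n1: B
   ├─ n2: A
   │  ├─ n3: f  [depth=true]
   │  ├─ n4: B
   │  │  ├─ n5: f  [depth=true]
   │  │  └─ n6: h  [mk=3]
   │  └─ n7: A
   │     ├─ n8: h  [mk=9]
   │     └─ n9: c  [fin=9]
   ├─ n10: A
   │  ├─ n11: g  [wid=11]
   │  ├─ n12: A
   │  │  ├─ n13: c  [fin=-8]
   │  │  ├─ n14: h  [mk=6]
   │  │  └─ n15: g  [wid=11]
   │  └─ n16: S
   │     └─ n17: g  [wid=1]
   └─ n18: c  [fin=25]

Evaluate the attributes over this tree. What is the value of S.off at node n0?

14

1. n1.acc = true  [true]
2. n2.acc = 26  [26]
3. n2.key = -2  [-2]
4. n3.depth = true  [terminal]
5. n4.acc = false  [A₀.key > -2]
6. n5.depth = true  [terminal]
7. n6.mk = 3  [terminal]
8. n4.off = 27  [h.mk + 24]
9. n7.acc = 3  [B.off - 24]
10. n7.key = -2  [-2]
11. n8.mk = 9  [terminal]
12. n9.fin = 9  [terminal]
13. n7.pre = "nq"  ["nq"]
14. n7.tag = true  [A.key > -3]
15. n2.pre = "qm"  ["qm"]
16. n2.tag = false  [A₁.tag == false]
17. n10.acc = 23  [23]
18. n10.key = 18  [len(A₀.pre) + 16]
19. n11.wid = 11  [terminal]
20. n12.acc = -2  [A₀.key * 3 - 56]
21. n12.key = 9  [A₀.key - 9]
22. n13.fin = -8  [terminal]
23. n14.mk = 6  [terminal]
24. n15.wid = 11  [terminal]
25. n12.pre = "xv"  ["xv"]
26. n12.tag = true  [g.wid > 10]
27. n17.wid = 1  [terminal]
28. n16.cnt = true  [g.wid > 0]
29. n16.off = 4  [4]
30. n16.acc = false  [g.wid > 1]
31. n10.pre = "xvk"  [A₁.pre ++ "k"]
32. n10.tag = true  [A₀.acc == 23]
33. n18.fin = 25  [terminal]
34. n1.off = 6  [len(A₁.pre) + 3]
35. n0.cnt = true  [true]
36. n0.off = 14  [B.off + 8]
37. n0.acc = true  [B.off > 5]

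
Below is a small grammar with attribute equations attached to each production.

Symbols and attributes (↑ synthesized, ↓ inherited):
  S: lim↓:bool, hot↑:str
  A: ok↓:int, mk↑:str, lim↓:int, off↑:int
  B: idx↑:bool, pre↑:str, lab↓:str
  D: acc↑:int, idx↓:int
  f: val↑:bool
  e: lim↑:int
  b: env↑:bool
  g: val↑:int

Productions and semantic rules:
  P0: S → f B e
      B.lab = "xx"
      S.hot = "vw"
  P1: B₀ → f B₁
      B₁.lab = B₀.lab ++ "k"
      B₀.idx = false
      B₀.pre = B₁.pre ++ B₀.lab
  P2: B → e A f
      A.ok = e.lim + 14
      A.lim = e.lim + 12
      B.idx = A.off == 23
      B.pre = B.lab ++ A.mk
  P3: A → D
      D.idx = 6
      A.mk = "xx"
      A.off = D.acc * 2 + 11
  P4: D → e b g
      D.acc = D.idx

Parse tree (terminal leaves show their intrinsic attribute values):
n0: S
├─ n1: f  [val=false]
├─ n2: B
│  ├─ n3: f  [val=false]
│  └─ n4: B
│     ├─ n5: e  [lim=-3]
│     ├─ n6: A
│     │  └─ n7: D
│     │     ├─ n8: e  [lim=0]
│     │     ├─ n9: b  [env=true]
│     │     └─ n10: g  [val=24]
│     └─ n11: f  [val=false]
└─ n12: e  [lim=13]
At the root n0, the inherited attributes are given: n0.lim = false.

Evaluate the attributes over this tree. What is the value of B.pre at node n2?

"xxkxxxx"

1. n0.lim = false  [given at root]
2. n1.val = false  [terminal]
3. n2.lab = "xx"  ["xx"]
4. n3.val = false  [terminal]
5. n4.lab = "xxk"  [B₀.lab ++ "k"]
6. n5.lim = -3  [terminal]
7. n6.ok = 11  [e.lim + 14]
8. n6.lim = 9  [e.lim + 12]
9. n7.idx = 6  [6]
10. n8.lim = 0  [terminal]
11. n9.env = true  [terminal]
12. n10.val = 24  [terminal]
13. n7.acc = 6  [D.idx]
14. n6.mk = "xx"  ["xx"]
15. n6.off = 23  [D.acc * 2 + 11]
16. n11.val = false  [terminal]
17. n4.idx = true  [A.off == 23]
18. n4.pre = "xxkxx"  [B.lab ++ A.mk]
19. n2.idx = false  [false]
20. n2.pre = "xxkxxxx"  [B₁.pre ++ B₀.lab]
21. n12.lim = 13  [terminal]
22. n0.hot = "vw"  ["vw"]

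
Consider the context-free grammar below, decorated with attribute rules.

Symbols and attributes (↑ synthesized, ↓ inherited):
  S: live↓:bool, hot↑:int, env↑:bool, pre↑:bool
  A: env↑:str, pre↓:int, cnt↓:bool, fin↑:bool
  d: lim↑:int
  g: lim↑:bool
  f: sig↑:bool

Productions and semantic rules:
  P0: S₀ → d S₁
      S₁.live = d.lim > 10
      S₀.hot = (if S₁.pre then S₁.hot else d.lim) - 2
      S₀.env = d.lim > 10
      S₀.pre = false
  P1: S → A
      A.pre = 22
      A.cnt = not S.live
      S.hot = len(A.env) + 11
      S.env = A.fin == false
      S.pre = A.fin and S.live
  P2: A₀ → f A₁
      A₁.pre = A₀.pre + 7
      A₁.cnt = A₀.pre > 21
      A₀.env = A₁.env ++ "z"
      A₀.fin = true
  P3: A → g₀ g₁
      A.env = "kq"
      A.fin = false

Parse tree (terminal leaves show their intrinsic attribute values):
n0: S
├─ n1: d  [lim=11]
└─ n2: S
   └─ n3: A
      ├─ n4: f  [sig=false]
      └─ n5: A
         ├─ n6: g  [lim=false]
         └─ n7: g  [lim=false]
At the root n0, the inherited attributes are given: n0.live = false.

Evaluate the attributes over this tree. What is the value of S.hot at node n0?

1. n0.live = false  [given at root]
2. n1.lim = 11  [terminal]
3. n2.live = true  [d.lim > 10]
4. n3.pre = 22  [22]
5. n3.cnt = false  [not S.live]
6. n4.sig = false  [terminal]
7. n5.pre = 29  [A₀.pre + 7]
8. n5.cnt = true  [A₀.pre > 21]
9. n6.lim = false  [terminal]
10. n7.lim = false  [terminal]
11. n5.env = "kq"  ["kq"]
12. n5.fin = false  [false]
13. n3.env = "kqz"  [A₁.env ++ "z"]
14. n3.fin = true  [true]
15. n2.hot = 14  [len(A.env) + 11]
16. n2.env = false  [A.fin == false]
17. n2.pre = true  [A.fin and S.live]
18. n0.hot = 12  [(if S₁.pre then S₁.hot else d.lim) - 2]
19. n0.env = true  [d.lim > 10]
20. n0.pre = false  [false]

12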